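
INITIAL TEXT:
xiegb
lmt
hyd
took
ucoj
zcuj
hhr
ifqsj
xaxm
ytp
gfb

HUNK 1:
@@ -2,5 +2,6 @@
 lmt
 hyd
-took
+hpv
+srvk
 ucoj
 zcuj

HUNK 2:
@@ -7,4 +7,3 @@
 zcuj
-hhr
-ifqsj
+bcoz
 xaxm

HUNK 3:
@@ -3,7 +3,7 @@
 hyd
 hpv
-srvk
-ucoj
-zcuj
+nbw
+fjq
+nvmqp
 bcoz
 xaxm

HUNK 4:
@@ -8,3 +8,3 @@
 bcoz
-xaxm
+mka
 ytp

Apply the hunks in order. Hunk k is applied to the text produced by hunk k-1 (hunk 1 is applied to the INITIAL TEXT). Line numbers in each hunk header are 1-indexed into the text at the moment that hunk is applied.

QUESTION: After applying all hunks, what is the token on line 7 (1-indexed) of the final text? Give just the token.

Hunk 1: at line 2 remove [took] add [hpv,srvk] -> 12 lines: xiegb lmt hyd hpv srvk ucoj zcuj hhr ifqsj xaxm ytp gfb
Hunk 2: at line 7 remove [hhr,ifqsj] add [bcoz] -> 11 lines: xiegb lmt hyd hpv srvk ucoj zcuj bcoz xaxm ytp gfb
Hunk 3: at line 3 remove [srvk,ucoj,zcuj] add [nbw,fjq,nvmqp] -> 11 lines: xiegb lmt hyd hpv nbw fjq nvmqp bcoz xaxm ytp gfb
Hunk 4: at line 8 remove [xaxm] add [mka] -> 11 lines: xiegb lmt hyd hpv nbw fjq nvmqp bcoz mka ytp gfb
Final line 7: nvmqp

Answer: nvmqp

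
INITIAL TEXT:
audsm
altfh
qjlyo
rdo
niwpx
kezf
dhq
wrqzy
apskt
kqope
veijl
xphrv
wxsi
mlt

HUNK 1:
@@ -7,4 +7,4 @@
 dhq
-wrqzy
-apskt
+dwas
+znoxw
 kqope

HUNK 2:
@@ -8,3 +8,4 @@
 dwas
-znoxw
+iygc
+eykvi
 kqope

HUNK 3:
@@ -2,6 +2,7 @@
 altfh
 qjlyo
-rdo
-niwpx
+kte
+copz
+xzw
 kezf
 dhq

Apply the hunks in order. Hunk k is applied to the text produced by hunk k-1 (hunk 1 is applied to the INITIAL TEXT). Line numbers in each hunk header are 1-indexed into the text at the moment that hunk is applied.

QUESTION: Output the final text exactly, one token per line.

Answer: audsm
altfh
qjlyo
kte
copz
xzw
kezf
dhq
dwas
iygc
eykvi
kqope
veijl
xphrv
wxsi
mlt

Derivation:
Hunk 1: at line 7 remove [wrqzy,apskt] add [dwas,znoxw] -> 14 lines: audsm altfh qjlyo rdo niwpx kezf dhq dwas znoxw kqope veijl xphrv wxsi mlt
Hunk 2: at line 8 remove [znoxw] add [iygc,eykvi] -> 15 lines: audsm altfh qjlyo rdo niwpx kezf dhq dwas iygc eykvi kqope veijl xphrv wxsi mlt
Hunk 3: at line 2 remove [rdo,niwpx] add [kte,copz,xzw] -> 16 lines: audsm altfh qjlyo kte copz xzw kezf dhq dwas iygc eykvi kqope veijl xphrv wxsi mlt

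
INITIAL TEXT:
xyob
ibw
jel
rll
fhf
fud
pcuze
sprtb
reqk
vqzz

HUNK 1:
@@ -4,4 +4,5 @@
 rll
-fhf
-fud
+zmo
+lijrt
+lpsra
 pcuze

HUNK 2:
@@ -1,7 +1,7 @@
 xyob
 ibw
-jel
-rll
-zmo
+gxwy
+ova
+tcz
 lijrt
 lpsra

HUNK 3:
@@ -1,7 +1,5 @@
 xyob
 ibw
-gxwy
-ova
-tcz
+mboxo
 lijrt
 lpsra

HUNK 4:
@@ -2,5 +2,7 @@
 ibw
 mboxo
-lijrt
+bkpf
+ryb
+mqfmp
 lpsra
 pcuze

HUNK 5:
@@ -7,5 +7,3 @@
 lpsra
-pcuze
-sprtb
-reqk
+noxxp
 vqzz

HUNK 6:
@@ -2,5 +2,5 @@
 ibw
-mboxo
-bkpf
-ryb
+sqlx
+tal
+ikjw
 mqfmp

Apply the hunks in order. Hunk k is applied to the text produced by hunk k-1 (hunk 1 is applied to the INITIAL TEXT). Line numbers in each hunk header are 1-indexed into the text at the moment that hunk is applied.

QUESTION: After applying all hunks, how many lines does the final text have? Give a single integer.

Answer: 9

Derivation:
Hunk 1: at line 4 remove [fhf,fud] add [zmo,lijrt,lpsra] -> 11 lines: xyob ibw jel rll zmo lijrt lpsra pcuze sprtb reqk vqzz
Hunk 2: at line 1 remove [jel,rll,zmo] add [gxwy,ova,tcz] -> 11 lines: xyob ibw gxwy ova tcz lijrt lpsra pcuze sprtb reqk vqzz
Hunk 3: at line 1 remove [gxwy,ova,tcz] add [mboxo] -> 9 lines: xyob ibw mboxo lijrt lpsra pcuze sprtb reqk vqzz
Hunk 4: at line 2 remove [lijrt] add [bkpf,ryb,mqfmp] -> 11 lines: xyob ibw mboxo bkpf ryb mqfmp lpsra pcuze sprtb reqk vqzz
Hunk 5: at line 7 remove [pcuze,sprtb,reqk] add [noxxp] -> 9 lines: xyob ibw mboxo bkpf ryb mqfmp lpsra noxxp vqzz
Hunk 6: at line 2 remove [mboxo,bkpf,ryb] add [sqlx,tal,ikjw] -> 9 lines: xyob ibw sqlx tal ikjw mqfmp lpsra noxxp vqzz
Final line count: 9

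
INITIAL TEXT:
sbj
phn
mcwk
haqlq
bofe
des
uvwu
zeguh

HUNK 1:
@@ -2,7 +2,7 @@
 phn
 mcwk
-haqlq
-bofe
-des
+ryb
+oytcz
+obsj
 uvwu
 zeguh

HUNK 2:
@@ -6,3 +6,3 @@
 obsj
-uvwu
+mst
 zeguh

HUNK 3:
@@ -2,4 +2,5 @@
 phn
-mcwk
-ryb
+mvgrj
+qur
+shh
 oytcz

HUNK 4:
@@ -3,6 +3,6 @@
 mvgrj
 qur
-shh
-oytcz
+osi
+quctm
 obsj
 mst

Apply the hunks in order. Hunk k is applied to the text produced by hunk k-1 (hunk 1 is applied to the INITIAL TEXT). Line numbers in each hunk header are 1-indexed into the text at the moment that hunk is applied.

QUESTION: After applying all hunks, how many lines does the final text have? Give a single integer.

Answer: 9

Derivation:
Hunk 1: at line 2 remove [haqlq,bofe,des] add [ryb,oytcz,obsj] -> 8 lines: sbj phn mcwk ryb oytcz obsj uvwu zeguh
Hunk 2: at line 6 remove [uvwu] add [mst] -> 8 lines: sbj phn mcwk ryb oytcz obsj mst zeguh
Hunk 3: at line 2 remove [mcwk,ryb] add [mvgrj,qur,shh] -> 9 lines: sbj phn mvgrj qur shh oytcz obsj mst zeguh
Hunk 4: at line 3 remove [shh,oytcz] add [osi,quctm] -> 9 lines: sbj phn mvgrj qur osi quctm obsj mst zeguh
Final line count: 9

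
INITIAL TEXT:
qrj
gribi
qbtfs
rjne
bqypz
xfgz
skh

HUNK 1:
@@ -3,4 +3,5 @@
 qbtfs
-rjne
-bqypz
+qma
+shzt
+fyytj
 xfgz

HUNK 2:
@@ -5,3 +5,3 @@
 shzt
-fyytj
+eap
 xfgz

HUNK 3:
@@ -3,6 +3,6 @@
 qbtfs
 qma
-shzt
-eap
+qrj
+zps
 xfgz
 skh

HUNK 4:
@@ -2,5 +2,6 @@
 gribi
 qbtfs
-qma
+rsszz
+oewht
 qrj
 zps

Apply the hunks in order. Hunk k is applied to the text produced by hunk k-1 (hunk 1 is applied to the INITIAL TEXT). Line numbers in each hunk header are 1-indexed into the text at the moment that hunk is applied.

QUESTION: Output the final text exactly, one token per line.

Hunk 1: at line 3 remove [rjne,bqypz] add [qma,shzt,fyytj] -> 8 lines: qrj gribi qbtfs qma shzt fyytj xfgz skh
Hunk 2: at line 5 remove [fyytj] add [eap] -> 8 lines: qrj gribi qbtfs qma shzt eap xfgz skh
Hunk 3: at line 3 remove [shzt,eap] add [qrj,zps] -> 8 lines: qrj gribi qbtfs qma qrj zps xfgz skh
Hunk 4: at line 2 remove [qma] add [rsszz,oewht] -> 9 lines: qrj gribi qbtfs rsszz oewht qrj zps xfgz skh

Answer: qrj
gribi
qbtfs
rsszz
oewht
qrj
zps
xfgz
skh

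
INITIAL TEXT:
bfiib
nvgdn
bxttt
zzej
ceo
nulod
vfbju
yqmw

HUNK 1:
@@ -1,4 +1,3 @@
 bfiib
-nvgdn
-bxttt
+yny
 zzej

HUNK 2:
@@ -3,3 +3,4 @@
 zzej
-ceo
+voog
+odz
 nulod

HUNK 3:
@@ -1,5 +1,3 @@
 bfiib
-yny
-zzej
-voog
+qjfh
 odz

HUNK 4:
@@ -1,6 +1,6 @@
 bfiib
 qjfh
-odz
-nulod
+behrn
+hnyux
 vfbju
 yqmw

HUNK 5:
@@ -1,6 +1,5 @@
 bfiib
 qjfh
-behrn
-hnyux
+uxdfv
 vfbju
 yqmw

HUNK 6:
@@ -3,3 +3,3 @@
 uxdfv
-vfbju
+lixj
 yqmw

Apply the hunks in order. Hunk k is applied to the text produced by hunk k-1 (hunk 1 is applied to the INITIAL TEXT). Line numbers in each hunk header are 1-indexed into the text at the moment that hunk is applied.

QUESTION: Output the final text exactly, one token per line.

Answer: bfiib
qjfh
uxdfv
lixj
yqmw

Derivation:
Hunk 1: at line 1 remove [nvgdn,bxttt] add [yny] -> 7 lines: bfiib yny zzej ceo nulod vfbju yqmw
Hunk 2: at line 3 remove [ceo] add [voog,odz] -> 8 lines: bfiib yny zzej voog odz nulod vfbju yqmw
Hunk 3: at line 1 remove [yny,zzej,voog] add [qjfh] -> 6 lines: bfiib qjfh odz nulod vfbju yqmw
Hunk 4: at line 1 remove [odz,nulod] add [behrn,hnyux] -> 6 lines: bfiib qjfh behrn hnyux vfbju yqmw
Hunk 5: at line 1 remove [behrn,hnyux] add [uxdfv] -> 5 lines: bfiib qjfh uxdfv vfbju yqmw
Hunk 6: at line 3 remove [vfbju] add [lixj] -> 5 lines: bfiib qjfh uxdfv lixj yqmw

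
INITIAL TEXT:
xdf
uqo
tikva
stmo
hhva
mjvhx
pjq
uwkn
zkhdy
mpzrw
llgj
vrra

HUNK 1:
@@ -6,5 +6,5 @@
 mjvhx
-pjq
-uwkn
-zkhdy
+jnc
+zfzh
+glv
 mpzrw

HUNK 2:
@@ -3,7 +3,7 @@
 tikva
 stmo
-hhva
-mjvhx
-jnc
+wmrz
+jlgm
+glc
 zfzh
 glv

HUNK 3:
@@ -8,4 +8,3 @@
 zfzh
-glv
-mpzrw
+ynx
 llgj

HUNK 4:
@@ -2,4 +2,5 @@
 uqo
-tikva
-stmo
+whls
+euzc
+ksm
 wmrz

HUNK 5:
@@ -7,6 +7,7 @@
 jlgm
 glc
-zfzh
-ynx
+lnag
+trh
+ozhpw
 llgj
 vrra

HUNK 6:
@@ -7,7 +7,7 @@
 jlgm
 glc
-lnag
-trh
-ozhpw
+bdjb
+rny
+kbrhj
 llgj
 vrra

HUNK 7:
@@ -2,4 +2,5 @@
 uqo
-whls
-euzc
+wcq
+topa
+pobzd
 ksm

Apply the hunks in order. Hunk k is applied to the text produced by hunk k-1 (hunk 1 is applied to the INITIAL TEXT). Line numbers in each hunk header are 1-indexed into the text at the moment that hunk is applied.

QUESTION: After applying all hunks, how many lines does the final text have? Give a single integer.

Hunk 1: at line 6 remove [pjq,uwkn,zkhdy] add [jnc,zfzh,glv] -> 12 lines: xdf uqo tikva stmo hhva mjvhx jnc zfzh glv mpzrw llgj vrra
Hunk 2: at line 3 remove [hhva,mjvhx,jnc] add [wmrz,jlgm,glc] -> 12 lines: xdf uqo tikva stmo wmrz jlgm glc zfzh glv mpzrw llgj vrra
Hunk 3: at line 8 remove [glv,mpzrw] add [ynx] -> 11 lines: xdf uqo tikva stmo wmrz jlgm glc zfzh ynx llgj vrra
Hunk 4: at line 2 remove [tikva,stmo] add [whls,euzc,ksm] -> 12 lines: xdf uqo whls euzc ksm wmrz jlgm glc zfzh ynx llgj vrra
Hunk 5: at line 7 remove [zfzh,ynx] add [lnag,trh,ozhpw] -> 13 lines: xdf uqo whls euzc ksm wmrz jlgm glc lnag trh ozhpw llgj vrra
Hunk 6: at line 7 remove [lnag,trh,ozhpw] add [bdjb,rny,kbrhj] -> 13 lines: xdf uqo whls euzc ksm wmrz jlgm glc bdjb rny kbrhj llgj vrra
Hunk 7: at line 2 remove [whls,euzc] add [wcq,topa,pobzd] -> 14 lines: xdf uqo wcq topa pobzd ksm wmrz jlgm glc bdjb rny kbrhj llgj vrra
Final line count: 14

Answer: 14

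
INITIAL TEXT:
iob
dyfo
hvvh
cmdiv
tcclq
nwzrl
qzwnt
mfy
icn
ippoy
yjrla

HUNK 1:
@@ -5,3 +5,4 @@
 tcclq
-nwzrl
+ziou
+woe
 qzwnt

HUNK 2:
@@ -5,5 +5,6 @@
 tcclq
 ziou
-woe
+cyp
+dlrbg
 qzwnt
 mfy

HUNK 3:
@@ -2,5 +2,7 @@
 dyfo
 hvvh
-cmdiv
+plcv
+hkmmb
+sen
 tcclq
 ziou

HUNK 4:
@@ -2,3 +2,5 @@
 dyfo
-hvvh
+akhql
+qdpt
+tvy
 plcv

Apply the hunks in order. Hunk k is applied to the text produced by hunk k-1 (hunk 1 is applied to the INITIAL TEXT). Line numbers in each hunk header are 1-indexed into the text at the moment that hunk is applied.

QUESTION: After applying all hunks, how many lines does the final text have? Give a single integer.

Answer: 17

Derivation:
Hunk 1: at line 5 remove [nwzrl] add [ziou,woe] -> 12 lines: iob dyfo hvvh cmdiv tcclq ziou woe qzwnt mfy icn ippoy yjrla
Hunk 2: at line 5 remove [woe] add [cyp,dlrbg] -> 13 lines: iob dyfo hvvh cmdiv tcclq ziou cyp dlrbg qzwnt mfy icn ippoy yjrla
Hunk 3: at line 2 remove [cmdiv] add [plcv,hkmmb,sen] -> 15 lines: iob dyfo hvvh plcv hkmmb sen tcclq ziou cyp dlrbg qzwnt mfy icn ippoy yjrla
Hunk 4: at line 2 remove [hvvh] add [akhql,qdpt,tvy] -> 17 lines: iob dyfo akhql qdpt tvy plcv hkmmb sen tcclq ziou cyp dlrbg qzwnt mfy icn ippoy yjrla
Final line count: 17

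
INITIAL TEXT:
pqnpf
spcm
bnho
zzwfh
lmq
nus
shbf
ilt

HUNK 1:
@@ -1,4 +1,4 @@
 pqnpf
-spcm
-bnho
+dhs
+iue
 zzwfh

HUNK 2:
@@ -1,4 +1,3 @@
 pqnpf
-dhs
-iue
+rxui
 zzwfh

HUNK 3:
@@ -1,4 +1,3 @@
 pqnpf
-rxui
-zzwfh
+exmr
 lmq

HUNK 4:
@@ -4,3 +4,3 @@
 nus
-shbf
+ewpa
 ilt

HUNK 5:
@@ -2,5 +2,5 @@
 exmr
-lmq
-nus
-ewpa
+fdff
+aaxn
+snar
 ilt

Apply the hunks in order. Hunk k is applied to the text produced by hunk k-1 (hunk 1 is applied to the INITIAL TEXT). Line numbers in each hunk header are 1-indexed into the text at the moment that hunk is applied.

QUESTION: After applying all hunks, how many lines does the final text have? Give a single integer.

Answer: 6

Derivation:
Hunk 1: at line 1 remove [spcm,bnho] add [dhs,iue] -> 8 lines: pqnpf dhs iue zzwfh lmq nus shbf ilt
Hunk 2: at line 1 remove [dhs,iue] add [rxui] -> 7 lines: pqnpf rxui zzwfh lmq nus shbf ilt
Hunk 3: at line 1 remove [rxui,zzwfh] add [exmr] -> 6 lines: pqnpf exmr lmq nus shbf ilt
Hunk 4: at line 4 remove [shbf] add [ewpa] -> 6 lines: pqnpf exmr lmq nus ewpa ilt
Hunk 5: at line 2 remove [lmq,nus,ewpa] add [fdff,aaxn,snar] -> 6 lines: pqnpf exmr fdff aaxn snar ilt
Final line count: 6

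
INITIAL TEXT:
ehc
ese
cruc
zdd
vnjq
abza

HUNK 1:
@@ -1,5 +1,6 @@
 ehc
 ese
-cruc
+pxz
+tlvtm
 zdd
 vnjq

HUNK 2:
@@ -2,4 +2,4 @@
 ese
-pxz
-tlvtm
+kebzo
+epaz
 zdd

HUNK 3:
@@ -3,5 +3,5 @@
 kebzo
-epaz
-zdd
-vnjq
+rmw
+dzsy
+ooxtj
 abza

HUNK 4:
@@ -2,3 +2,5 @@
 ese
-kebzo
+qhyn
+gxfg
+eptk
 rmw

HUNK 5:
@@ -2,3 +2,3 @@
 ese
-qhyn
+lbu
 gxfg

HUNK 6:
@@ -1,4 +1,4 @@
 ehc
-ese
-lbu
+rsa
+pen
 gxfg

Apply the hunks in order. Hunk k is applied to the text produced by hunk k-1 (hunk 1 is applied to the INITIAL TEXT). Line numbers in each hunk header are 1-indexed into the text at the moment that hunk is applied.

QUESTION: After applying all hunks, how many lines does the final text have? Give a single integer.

Answer: 9

Derivation:
Hunk 1: at line 1 remove [cruc] add [pxz,tlvtm] -> 7 lines: ehc ese pxz tlvtm zdd vnjq abza
Hunk 2: at line 2 remove [pxz,tlvtm] add [kebzo,epaz] -> 7 lines: ehc ese kebzo epaz zdd vnjq abza
Hunk 3: at line 3 remove [epaz,zdd,vnjq] add [rmw,dzsy,ooxtj] -> 7 lines: ehc ese kebzo rmw dzsy ooxtj abza
Hunk 4: at line 2 remove [kebzo] add [qhyn,gxfg,eptk] -> 9 lines: ehc ese qhyn gxfg eptk rmw dzsy ooxtj abza
Hunk 5: at line 2 remove [qhyn] add [lbu] -> 9 lines: ehc ese lbu gxfg eptk rmw dzsy ooxtj abza
Hunk 6: at line 1 remove [ese,lbu] add [rsa,pen] -> 9 lines: ehc rsa pen gxfg eptk rmw dzsy ooxtj abza
Final line count: 9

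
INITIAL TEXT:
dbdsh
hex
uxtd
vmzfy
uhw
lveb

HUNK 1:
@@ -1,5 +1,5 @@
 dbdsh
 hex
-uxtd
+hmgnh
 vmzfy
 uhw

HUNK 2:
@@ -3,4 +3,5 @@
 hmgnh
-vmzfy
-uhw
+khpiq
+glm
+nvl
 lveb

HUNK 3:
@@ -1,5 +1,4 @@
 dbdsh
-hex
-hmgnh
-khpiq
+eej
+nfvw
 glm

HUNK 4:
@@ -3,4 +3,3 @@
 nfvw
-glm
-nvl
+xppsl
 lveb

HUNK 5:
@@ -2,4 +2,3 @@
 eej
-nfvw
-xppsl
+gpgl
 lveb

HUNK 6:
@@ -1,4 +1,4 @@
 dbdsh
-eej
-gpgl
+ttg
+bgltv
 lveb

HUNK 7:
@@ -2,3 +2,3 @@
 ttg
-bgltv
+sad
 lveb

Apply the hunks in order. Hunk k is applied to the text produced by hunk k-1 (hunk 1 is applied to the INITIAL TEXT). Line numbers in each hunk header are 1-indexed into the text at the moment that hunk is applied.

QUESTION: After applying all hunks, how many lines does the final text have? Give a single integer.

Hunk 1: at line 1 remove [uxtd] add [hmgnh] -> 6 lines: dbdsh hex hmgnh vmzfy uhw lveb
Hunk 2: at line 3 remove [vmzfy,uhw] add [khpiq,glm,nvl] -> 7 lines: dbdsh hex hmgnh khpiq glm nvl lveb
Hunk 3: at line 1 remove [hex,hmgnh,khpiq] add [eej,nfvw] -> 6 lines: dbdsh eej nfvw glm nvl lveb
Hunk 4: at line 3 remove [glm,nvl] add [xppsl] -> 5 lines: dbdsh eej nfvw xppsl lveb
Hunk 5: at line 2 remove [nfvw,xppsl] add [gpgl] -> 4 lines: dbdsh eej gpgl lveb
Hunk 6: at line 1 remove [eej,gpgl] add [ttg,bgltv] -> 4 lines: dbdsh ttg bgltv lveb
Hunk 7: at line 2 remove [bgltv] add [sad] -> 4 lines: dbdsh ttg sad lveb
Final line count: 4

Answer: 4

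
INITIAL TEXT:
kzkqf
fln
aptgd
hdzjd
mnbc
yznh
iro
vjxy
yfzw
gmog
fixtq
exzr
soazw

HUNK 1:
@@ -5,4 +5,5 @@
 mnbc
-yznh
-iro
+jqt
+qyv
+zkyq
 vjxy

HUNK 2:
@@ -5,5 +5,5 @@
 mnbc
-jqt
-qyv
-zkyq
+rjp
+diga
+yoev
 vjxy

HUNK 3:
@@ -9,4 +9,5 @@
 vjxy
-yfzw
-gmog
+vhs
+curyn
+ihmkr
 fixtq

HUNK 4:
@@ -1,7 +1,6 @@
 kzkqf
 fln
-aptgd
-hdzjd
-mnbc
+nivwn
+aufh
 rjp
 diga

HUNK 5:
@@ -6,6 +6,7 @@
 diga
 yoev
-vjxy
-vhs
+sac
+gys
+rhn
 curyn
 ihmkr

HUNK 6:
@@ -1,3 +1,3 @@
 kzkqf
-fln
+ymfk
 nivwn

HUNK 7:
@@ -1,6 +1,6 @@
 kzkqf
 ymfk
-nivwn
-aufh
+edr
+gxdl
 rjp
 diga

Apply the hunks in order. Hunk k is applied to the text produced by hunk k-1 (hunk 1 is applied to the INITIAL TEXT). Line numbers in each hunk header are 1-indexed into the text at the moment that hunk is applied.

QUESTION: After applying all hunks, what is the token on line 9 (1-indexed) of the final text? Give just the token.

Answer: gys

Derivation:
Hunk 1: at line 5 remove [yznh,iro] add [jqt,qyv,zkyq] -> 14 lines: kzkqf fln aptgd hdzjd mnbc jqt qyv zkyq vjxy yfzw gmog fixtq exzr soazw
Hunk 2: at line 5 remove [jqt,qyv,zkyq] add [rjp,diga,yoev] -> 14 lines: kzkqf fln aptgd hdzjd mnbc rjp diga yoev vjxy yfzw gmog fixtq exzr soazw
Hunk 3: at line 9 remove [yfzw,gmog] add [vhs,curyn,ihmkr] -> 15 lines: kzkqf fln aptgd hdzjd mnbc rjp diga yoev vjxy vhs curyn ihmkr fixtq exzr soazw
Hunk 4: at line 1 remove [aptgd,hdzjd,mnbc] add [nivwn,aufh] -> 14 lines: kzkqf fln nivwn aufh rjp diga yoev vjxy vhs curyn ihmkr fixtq exzr soazw
Hunk 5: at line 6 remove [vjxy,vhs] add [sac,gys,rhn] -> 15 lines: kzkqf fln nivwn aufh rjp diga yoev sac gys rhn curyn ihmkr fixtq exzr soazw
Hunk 6: at line 1 remove [fln] add [ymfk] -> 15 lines: kzkqf ymfk nivwn aufh rjp diga yoev sac gys rhn curyn ihmkr fixtq exzr soazw
Hunk 7: at line 1 remove [nivwn,aufh] add [edr,gxdl] -> 15 lines: kzkqf ymfk edr gxdl rjp diga yoev sac gys rhn curyn ihmkr fixtq exzr soazw
Final line 9: gys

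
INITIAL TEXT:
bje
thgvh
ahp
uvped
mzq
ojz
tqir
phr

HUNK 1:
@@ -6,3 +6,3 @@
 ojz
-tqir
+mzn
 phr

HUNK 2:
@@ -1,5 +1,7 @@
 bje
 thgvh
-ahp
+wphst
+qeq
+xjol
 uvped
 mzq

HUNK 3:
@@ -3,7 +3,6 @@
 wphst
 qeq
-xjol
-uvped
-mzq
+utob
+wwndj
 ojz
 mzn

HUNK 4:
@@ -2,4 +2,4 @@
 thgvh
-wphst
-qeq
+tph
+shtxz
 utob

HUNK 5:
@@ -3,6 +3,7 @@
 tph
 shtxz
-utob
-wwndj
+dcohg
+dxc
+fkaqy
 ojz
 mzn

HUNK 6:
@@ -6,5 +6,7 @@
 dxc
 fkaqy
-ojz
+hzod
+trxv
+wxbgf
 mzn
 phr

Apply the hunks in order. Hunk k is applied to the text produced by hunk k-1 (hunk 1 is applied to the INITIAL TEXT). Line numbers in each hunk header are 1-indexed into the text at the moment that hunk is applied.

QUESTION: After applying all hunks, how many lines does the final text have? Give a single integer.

Answer: 12

Derivation:
Hunk 1: at line 6 remove [tqir] add [mzn] -> 8 lines: bje thgvh ahp uvped mzq ojz mzn phr
Hunk 2: at line 1 remove [ahp] add [wphst,qeq,xjol] -> 10 lines: bje thgvh wphst qeq xjol uvped mzq ojz mzn phr
Hunk 3: at line 3 remove [xjol,uvped,mzq] add [utob,wwndj] -> 9 lines: bje thgvh wphst qeq utob wwndj ojz mzn phr
Hunk 4: at line 2 remove [wphst,qeq] add [tph,shtxz] -> 9 lines: bje thgvh tph shtxz utob wwndj ojz mzn phr
Hunk 5: at line 3 remove [utob,wwndj] add [dcohg,dxc,fkaqy] -> 10 lines: bje thgvh tph shtxz dcohg dxc fkaqy ojz mzn phr
Hunk 6: at line 6 remove [ojz] add [hzod,trxv,wxbgf] -> 12 lines: bje thgvh tph shtxz dcohg dxc fkaqy hzod trxv wxbgf mzn phr
Final line count: 12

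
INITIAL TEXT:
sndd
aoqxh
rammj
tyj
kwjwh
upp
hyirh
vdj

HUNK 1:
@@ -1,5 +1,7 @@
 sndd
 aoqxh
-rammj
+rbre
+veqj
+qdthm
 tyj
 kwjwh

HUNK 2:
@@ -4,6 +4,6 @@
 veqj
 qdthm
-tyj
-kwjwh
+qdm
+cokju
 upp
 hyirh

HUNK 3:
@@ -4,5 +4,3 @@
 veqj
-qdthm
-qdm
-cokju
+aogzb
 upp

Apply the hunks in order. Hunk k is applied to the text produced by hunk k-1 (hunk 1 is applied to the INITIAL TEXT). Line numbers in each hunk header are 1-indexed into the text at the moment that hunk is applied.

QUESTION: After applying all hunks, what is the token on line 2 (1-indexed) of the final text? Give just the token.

Answer: aoqxh

Derivation:
Hunk 1: at line 1 remove [rammj] add [rbre,veqj,qdthm] -> 10 lines: sndd aoqxh rbre veqj qdthm tyj kwjwh upp hyirh vdj
Hunk 2: at line 4 remove [tyj,kwjwh] add [qdm,cokju] -> 10 lines: sndd aoqxh rbre veqj qdthm qdm cokju upp hyirh vdj
Hunk 3: at line 4 remove [qdthm,qdm,cokju] add [aogzb] -> 8 lines: sndd aoqxh rbre veqj aogzb upp hyirh vdj
Final line 2: aoqxh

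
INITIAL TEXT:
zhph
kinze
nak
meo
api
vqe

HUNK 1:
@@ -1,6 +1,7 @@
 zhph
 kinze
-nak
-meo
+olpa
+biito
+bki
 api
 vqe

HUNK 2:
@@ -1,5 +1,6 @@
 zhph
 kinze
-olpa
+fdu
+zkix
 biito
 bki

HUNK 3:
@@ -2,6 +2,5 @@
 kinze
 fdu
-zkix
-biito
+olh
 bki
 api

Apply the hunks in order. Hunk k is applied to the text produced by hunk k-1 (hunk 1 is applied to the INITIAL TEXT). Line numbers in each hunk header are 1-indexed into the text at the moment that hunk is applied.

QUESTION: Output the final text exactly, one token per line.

Hunk 1: at line 1 remove [nak,meo] add [olpa,biito,bki] -> 7 lines: zhph kinze olpa biito bki api vqe
Hunk 2: at line 1 remove [olpa] add [fdu,zkix] -> 8 lines: zhph kinze fdu zkix biito bki api vqe
Hunk 3: at line 2 remove [zkix,biito] add [olh] -> 7 lines: zhph kinze fdu olh bki api vqe

Answer: zhph
kinze
fdu
olh
bki
api
vqe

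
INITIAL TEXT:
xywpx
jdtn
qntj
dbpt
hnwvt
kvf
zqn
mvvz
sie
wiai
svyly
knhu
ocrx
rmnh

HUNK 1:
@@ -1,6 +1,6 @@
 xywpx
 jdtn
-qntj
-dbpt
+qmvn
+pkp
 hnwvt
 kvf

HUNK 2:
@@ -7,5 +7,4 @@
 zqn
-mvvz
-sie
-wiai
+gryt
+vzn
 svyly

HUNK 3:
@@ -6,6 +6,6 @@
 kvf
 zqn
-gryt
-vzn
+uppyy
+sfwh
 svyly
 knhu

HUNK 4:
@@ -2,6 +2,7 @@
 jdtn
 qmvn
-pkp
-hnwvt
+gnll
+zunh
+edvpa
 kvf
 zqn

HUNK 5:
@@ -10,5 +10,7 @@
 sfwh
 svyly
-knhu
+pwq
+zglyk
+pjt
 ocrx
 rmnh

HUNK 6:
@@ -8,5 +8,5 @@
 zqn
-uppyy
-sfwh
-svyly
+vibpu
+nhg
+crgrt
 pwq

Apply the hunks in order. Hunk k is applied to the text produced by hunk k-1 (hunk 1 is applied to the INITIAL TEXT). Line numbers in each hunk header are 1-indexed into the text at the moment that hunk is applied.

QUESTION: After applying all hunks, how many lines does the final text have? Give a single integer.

Answer: 16

Derivation:
Hunk 1: at line 1 remove [qntj,dbpt] add [qmvn,pkp] -> 14 lines: xywpx jdtn qmvn pkp hnwvt kvf zqn mvvz sie wiai svyly knhu ocrx rmnh
Hunk 2: at line 7 remove [mvvz,sie,wiai] add [gryt,vzn] -> 13 lines: xywpx jdtn qmvn pkp hnwvt kvf zqn gryt vzn svyly knhu ocrx rmnh
Hunk 3: at line 6 remove [gryt,vzn] add [uppyy,sfwh] -> 13 lines: xywpx jdtn qmvn pkp hnwvt kvf zqn uppyy sfwh svyly knhu ocrx rmnh
Hunk 4: at line 2 remove [pkp,hnwvt] add [gnll,zunh,edvpa] -> 14 lines: xywpx jdtn qmvn gnll zunh edvpa kvf zqn uppyy sfwh svyly knhu ocrx rmnh
Hunk 5: at line 10 remove [knhu] add [pwq,zglyk,pjt] -> 16 lines: xywpx jdtn qmvn gnll zunh edvpa kvf zqn uppyy sfwh svyly pwq zglyk pjt ocrx rmnh
Hunk 6: at line 8 remove [uppyy,sfwh,svyly] add [vibpu,nhg,crgrt] -> 16 lines: xywpx jdtn qmvn gnll zunh edvpa kvf zqn vibpu nhg crgrt pwq zglyk pjt ocrx rmnh
Final line count: 16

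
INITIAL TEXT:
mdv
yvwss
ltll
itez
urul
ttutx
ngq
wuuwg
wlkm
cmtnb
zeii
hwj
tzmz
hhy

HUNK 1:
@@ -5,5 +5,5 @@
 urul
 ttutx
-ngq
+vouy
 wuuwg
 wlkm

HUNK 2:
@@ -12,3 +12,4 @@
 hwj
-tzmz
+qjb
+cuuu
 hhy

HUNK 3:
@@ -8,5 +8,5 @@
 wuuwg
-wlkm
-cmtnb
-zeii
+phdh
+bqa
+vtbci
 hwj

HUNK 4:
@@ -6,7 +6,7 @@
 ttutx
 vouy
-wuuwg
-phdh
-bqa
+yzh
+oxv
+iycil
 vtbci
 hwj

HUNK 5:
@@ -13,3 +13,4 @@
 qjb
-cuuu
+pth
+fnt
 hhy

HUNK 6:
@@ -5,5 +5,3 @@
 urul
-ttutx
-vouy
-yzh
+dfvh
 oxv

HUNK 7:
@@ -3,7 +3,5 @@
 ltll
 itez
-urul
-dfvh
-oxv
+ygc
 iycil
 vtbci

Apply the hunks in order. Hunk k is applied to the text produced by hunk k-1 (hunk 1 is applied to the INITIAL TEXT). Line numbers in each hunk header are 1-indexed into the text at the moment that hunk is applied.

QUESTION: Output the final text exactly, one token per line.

Hunk 1: at line 5 remove [ngq] add [vouy] -> 14 lines: mdv yvwss ltll itez urul ttutx vouy wuuwg wlkm cmtnb zeii hwj tzmz hhy
Hunk 2: at line 12 remove [tzmz] add [qjb,cuuu] -> 15 lines: mdv yvwss ltll itez urul ttutx vouy wuuwg wlkm cmtnb zeii hwj qjb cuuu hhy
Hunk 3: at line 8 remove [wlkm,cmtnb,zeii] add [phdh,bqa,vtbci] -> 15 lines: mdv yvwss ltll itez urul ttutx vouy wuuwg phdh bqa vtbci hwj qjb cuuu hhy
Hunk 4: at line 6 remove [wuuwg,phdh,bqa] add [yzh,oxv,iycil] -> 15 lines: mdv yvwss ltll itez urul ttutx vouy yzh oxv iycil vtbci hwj qjb cuuu hhy
Hunk 5: at line 13 remove [cuuu] add [pth,fnt] -> 16 lines: mdv yvwss ltll itez urul ttutx vouy yzh oxv iycil vtbci hwj qjb pth fnt hhy
Hunk 6: at line 5 remove [ttutx,vouy,yzh] add [dfvh] -> 14 lines: mdv yvwss ltll itez urul dfvh oxv iycil vtbci hwj qjb pth fnt hhy
Hunk 7: at line 3 remove [urul,dfvh,oxv] add [ygc] -> 12 lines: mdv yvwss ltll itez ygc iycil vtbci hwj qjb pth fnt hhy

Answer: mdv
yvwss
ltll
itez
ygc
iycil
vtbci
hwj
qjb
pth
fnt
hhy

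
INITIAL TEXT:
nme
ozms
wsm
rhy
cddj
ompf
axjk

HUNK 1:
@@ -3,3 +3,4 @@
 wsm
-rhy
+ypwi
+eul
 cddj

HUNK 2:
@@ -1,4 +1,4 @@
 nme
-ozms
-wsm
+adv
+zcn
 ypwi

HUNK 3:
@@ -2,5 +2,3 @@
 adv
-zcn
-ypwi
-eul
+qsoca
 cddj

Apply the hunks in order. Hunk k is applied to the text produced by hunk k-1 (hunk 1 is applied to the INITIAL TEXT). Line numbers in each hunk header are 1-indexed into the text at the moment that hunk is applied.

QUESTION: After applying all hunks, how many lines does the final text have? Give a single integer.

Answer: 6

Derivation:
Hunk 1: at line 3 remove [rhy] add [ypwi,eul] -> 8 lines: nme ozms wsm ypwi eul cddj ompf axjk
Hunk 2: at line 1 remove [ozms,wsm] add [adv,zcn] -> 8 lines: nme adv zcn ypwi eul cddj ompf axjk
Hunk 3: at line 2 remove [zcn,ypwi,eul] add [qsoca] -> 6 lines: nme adv qsoca cddj ompf axjk
Final line count: 6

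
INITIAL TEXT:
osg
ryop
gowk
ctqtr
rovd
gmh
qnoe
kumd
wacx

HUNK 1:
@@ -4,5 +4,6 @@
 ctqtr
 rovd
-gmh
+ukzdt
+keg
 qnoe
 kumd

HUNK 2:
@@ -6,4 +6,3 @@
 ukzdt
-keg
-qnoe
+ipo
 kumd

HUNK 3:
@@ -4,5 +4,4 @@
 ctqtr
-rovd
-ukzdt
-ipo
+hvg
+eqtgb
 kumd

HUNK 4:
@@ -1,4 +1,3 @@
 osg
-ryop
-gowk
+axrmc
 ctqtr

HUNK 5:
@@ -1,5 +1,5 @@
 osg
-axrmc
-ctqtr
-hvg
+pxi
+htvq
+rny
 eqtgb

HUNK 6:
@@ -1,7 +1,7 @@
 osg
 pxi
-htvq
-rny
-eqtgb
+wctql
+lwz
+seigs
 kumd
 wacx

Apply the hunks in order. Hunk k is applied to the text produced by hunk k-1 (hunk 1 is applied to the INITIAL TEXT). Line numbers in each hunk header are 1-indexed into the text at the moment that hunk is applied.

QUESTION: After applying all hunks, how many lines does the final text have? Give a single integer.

Hunk 1: at line 4 remove [gmh] add [ukzdt,keg] -> 10 lines: osg ryop gowk ctqtr rovd ukzdt keg qnoe kumd wacx
Hunk 2: at line 6 remove [keg,qnoe] add [ipo] -> 9 lines: osg ryop gowk ctqtr rovd ukzdt ipo kumd wacx
Hunk 3: at line 4 remove [rovd,ukzdt,ipo] add [hvg,eqtgb] -> 8 lines: osg ryop gowk ctqtr hvg eqtgb kumd wacx
Hunk 4: at line 1 remove [ryop,gowk] add [axrmc] -> 7 lines: osg axrmc ctqtr hvg eqtgb kumd wacx
Hunk 5: at line 1 remove [axrmc,ctqtr,hvg] add [pxi,htvq,rny] -> 7 lines: osg pxi htvq rny eqtgb kumd wacx
Hunk 6: at line 1 remove [htvq,rny,eqtgb] add [wctql,lwz,seigs] -> 7 lines: osg pxi wctql lwz seigs kumd wacx
Final line count: 7

Answer: 7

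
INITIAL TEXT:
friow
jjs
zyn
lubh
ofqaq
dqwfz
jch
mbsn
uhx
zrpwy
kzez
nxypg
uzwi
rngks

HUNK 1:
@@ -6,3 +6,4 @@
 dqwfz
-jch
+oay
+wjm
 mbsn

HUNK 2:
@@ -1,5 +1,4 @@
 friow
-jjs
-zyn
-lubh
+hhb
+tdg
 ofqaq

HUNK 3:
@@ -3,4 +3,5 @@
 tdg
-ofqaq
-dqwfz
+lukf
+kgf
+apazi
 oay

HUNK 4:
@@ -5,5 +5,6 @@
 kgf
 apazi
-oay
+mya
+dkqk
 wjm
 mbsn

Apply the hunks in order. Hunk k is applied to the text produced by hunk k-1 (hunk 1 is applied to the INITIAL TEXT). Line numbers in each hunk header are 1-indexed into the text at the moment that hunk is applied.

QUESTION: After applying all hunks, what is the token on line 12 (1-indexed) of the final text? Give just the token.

Answer: zrpwy

Derivation:
Hunk 1: at line 6 remove [jch] add [oay,wjm] -> 15 lines: friow jjs zyn lubh ofqaq dqwfz oay wjm mbsn uhx zrpwy kzez nxypg uzwi rngks
Hunk 2: at line 1 remove [jjs,zyn,lubh] add [hhb,tdg] -> 14 lines: friow hhb tdg ofqaq dqwfz oay wjm mbsn uhx zrpwy kzez nxypg uzwi rngks
Hunk 3: at line 3 remove [ofqaq,dqwfz] add [lukf,kgf,apazi] -> 15 lines: friow hhb tdg lukf kgf apazi oay wjm mbsn uhx zrpwy kzez nxypg uzwi rngks
Hunk 4: at line 5 remove [oay] add [mya,dkqk] -> 16 lines: friow hhb tdg lukf kgf apazi mya dkqk wjm mbsn uhx zrpwy kzez nxypg uzwi rngks
Final line 12: zrpwy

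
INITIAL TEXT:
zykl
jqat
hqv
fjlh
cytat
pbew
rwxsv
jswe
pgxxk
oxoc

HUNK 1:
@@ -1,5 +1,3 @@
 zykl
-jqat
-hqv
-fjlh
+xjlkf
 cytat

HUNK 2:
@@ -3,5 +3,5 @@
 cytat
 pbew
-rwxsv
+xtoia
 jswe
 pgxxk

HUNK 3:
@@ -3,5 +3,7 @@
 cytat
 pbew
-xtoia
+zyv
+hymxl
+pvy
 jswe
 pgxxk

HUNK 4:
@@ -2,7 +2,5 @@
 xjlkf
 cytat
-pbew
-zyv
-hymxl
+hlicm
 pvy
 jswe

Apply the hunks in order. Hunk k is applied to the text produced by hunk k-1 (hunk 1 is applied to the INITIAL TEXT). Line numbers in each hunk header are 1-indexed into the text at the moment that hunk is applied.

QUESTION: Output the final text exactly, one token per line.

Hunk 1: at line 1 remove [jqat,hqv,fjlh] add [xjlkf] -> 8 lines: zykl xjlkf cytat pbew rwxsv jswe pgxxk oxoc
Hunk 2: at line 3 remove [rwxsv] add [xtoia] -> 8 lines: zykl xjlkf cytat pbew xtoia jswe pgxxk oxoc
Hunk 3: at line 3 remove [xtoia] add [zyv,hymxl,pvy] -> 10 lines: zykl xjlkf cytat pbew zyv hymxl pvy jswe pgxxk oxoc
Hunk 4: at line 2 remove [pbew,zyv,hymxl] add [hlicm] -> 8 lines: zykl xjlkf cytat hlicm pvy jswe pgxxk oxoc

Answer: zykl
xjlkf
cytat
hlicm
pvy
jswe
pgxxk
oxoc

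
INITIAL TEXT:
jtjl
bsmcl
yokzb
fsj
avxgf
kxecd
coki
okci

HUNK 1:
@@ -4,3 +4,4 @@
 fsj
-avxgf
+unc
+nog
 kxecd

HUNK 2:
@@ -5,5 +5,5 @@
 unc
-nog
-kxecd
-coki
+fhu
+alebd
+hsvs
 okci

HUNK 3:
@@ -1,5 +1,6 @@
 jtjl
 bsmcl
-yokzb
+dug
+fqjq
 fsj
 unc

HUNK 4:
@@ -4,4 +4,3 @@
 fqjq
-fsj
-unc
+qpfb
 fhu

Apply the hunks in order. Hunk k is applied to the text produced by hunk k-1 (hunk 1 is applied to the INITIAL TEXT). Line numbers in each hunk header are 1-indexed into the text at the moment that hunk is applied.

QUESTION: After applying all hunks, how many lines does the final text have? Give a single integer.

Hunk 1: at line 4 remove [avxgf] add [unc,nog] -> 9 lines: jtjl bsmcl yokzb fsj unc nog kxecd coki okci
Hunk 2: at line 5 remove [nog,kxecd,coki] add [fhu,alebd,hsvs] -> 9 lines: jtjl bsmcl yokzb fsj unc fhu alebd hsvs okci
Hunk 3: at line 1 remove [yokzb] add [dug,fqjq] -> 10 lines: jtjl bsmcl dug fqjq fsj unc fhu alebd hsvs okci
Hunk 4: at line 4 remove [fsj,unc] add [qpfb] -> 9 lines: jtjl bsmcl dug fqjq qpfb fhu alebd hsvs okci
Final line count: 9

Answer: 9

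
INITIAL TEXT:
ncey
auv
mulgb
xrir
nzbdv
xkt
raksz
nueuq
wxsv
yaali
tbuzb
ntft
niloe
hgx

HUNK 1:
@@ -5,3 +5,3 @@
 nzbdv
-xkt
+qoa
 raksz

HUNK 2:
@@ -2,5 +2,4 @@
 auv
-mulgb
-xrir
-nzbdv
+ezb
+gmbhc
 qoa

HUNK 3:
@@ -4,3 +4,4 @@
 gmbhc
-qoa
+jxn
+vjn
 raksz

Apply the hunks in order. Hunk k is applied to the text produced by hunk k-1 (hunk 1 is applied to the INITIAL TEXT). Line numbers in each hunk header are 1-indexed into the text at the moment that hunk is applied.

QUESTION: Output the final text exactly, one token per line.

Hunk 1: at line 5 remove [xkt] add [qoa] -> 14 lines: ncey auv mulgb xrir nzbdv qoa raksz nueuq wxsv yaali tbuzb ntft niloe hgx
Hunk 2: at line 2 remove [mulgb,xrir,nzbdv] add [ezb,gmbhc] -> 13 lines: ncey auv ezb gmbhc qoa raksz nueuq wxsv yaali tbuzb ntft niloe hgx
Hunk 3: at line 4 remove [qoa] add [jxn,vjn] -> 14 lines: ncey auv ezb gmbhc jxn vjn raksz nueuq wxsv yaali tbuzb ntft niloe hgx

Answer: ncey
auv
ezb
gmbhc
jxn
vjn
raksz
nueuq
wxsv
yaali
tbuzb
ntft
niloe
hgx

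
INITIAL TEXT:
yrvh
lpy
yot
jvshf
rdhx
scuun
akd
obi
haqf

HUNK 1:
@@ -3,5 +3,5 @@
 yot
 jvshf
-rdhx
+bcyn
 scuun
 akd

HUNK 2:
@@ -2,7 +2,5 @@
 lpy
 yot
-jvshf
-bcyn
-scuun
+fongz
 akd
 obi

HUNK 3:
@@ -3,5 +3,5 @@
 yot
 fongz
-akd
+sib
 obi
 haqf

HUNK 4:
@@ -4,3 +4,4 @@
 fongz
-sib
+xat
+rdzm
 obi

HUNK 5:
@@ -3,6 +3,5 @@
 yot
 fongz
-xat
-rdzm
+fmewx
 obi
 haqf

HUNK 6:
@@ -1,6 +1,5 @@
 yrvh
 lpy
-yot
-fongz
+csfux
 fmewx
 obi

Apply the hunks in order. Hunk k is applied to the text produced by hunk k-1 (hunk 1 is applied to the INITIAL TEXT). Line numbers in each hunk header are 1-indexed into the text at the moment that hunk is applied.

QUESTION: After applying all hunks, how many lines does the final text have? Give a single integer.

Hunk 1: at line 3 remove [rdhx] add [bcyn] -> 9 lines: yrvh lpy yot jvshf bcyn scuun akd obi haqf
Hunk 2: at line 2 remove [jvshf,bcyn,scuun] add [fongz] -> 7 lines: yrvh lpy yot fongz akd obi haqf
Hunk 3: at line 3 remove [akd] add [sib] -> 7 lines: yrvh lpy yot fongz sib obi haqf
Hunk 4: at line 4 remove [sib] add [xat,rdzm] -> 8 lines: yrvh lpy yot fongz xat rdzm obi haqf
Hunk 5: at line 3 remove [xat,rdzm] add [fmewx] -> 7 lines: yrvh lpy yot fongz fmewx obi haqf
Hunk 6: at line 1 remove [yot,fongz] add [csfux] -> 6 lines: yrvh lpy csfux fmewx obi haqf
Final line count: 6

Answer: 6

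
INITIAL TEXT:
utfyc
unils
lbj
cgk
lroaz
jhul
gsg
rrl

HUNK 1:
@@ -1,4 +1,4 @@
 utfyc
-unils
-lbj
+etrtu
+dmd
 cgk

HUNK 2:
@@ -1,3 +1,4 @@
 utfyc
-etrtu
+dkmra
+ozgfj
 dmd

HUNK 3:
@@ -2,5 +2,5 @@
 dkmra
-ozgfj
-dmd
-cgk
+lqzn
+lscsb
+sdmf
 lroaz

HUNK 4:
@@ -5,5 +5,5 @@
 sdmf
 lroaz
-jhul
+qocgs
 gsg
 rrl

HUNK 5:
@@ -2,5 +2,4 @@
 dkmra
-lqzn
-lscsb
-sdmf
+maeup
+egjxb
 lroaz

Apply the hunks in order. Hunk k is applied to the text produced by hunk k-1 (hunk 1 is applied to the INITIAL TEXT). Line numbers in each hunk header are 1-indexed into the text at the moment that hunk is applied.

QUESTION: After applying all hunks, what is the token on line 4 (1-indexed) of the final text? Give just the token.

Answer: egjxb

Derivation:
Hunk 1: at line 1 remove [unils,lbj] add [etrtu,dmd] -> 8 lines: utfyc etrtu dmd cgk lroaz jhul gsg rrl
Hunk 2: at line 1 remove [etrtu] add [dkmra,ozgfj] -> 9 lines: utfyc dkmra ozgfj dmd cgk lroaz jhul gsg rrl
Hunk 3: at line 2 remove [ozgfj,dmd,cgk] add [lqzn,lscsb,sdmf] -> 9 lines: utfyc dkmra lqzn lscsb sdmf lroaz jhul gsg rrl
Hunk 4: at line 5 remove [jhul] add [qocgs] -> 9 lines: utfyc dkmra lqzn lscsb sdmf lroaz qocgs gsg rrl
Hunk 5: at line 2 remove [lqzn,lscsb,sdmf] add [maeup,egjxb] -> 8 lines: utfyc dkmra maeup egjxb lroaz qocgs gsg rrl
Final line 4: egjxb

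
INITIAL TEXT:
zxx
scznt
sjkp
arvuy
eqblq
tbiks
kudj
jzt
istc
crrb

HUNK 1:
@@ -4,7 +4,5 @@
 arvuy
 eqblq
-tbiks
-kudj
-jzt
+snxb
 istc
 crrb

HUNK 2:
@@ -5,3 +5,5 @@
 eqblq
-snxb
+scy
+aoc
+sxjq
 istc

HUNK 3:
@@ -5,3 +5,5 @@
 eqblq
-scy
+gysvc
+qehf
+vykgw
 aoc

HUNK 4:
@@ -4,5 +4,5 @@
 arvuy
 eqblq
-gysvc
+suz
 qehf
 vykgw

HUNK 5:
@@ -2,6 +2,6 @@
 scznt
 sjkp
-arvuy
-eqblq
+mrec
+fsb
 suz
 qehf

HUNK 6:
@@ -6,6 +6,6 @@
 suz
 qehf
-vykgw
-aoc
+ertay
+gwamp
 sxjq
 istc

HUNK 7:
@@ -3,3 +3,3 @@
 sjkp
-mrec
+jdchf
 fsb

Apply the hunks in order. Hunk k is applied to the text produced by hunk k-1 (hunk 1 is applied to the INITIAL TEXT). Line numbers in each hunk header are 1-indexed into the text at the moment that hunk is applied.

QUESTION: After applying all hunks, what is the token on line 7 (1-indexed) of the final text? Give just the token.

Hunk 1: at line 4 remove [tbiks,kudj,jzt] add [snxb] -> 8 lines: zxx scznt sjkp arvuy eqblq snxb istc crrb
Hunk 2: at line 5 remove [snxb] add [scy,aoc,sxjq] -> 10 lines: zxx scznt sjkp arvuy eqblq scy aoc sxjq istc crrb
Hunk 3: at line 5 remove [scy] add [gysvc,qehf,vykgw] -> 12 lines: zxx scznt sjkp arvuy eqblq gysvc qehf vykgw aoc sxjq istc crrb
Hunk 4: at line 4 remove [gysvc] add [suz] -> 12 lines: zxx scznt sjkp arvuy eqblq suz qehf vykgw aoc sxjq istc crrb
Hunk 5: at line 2 remove [arvuy,eqblq] add [mrec,fsb] -> 12 lines: zxx scznt sjkp mrec fsb suz qehf vykgw aoc sxjq istc crrb
Hunk 6: at line 6 remove [vykgw,aoc] add [ertay,gwamp] -> 12 lines: zxx scznt sjkp mrec fsb suz qehf ertay gwamp sxjq istc crrb
Hunk 7: at line 3 remove [mrec] add [jdchf] -> 12 lines: zxx scznt sjkp jdchf fsb suz qehf ertay gwamp sxjq istc crrb
Final line 7: qehf

Answer: qehf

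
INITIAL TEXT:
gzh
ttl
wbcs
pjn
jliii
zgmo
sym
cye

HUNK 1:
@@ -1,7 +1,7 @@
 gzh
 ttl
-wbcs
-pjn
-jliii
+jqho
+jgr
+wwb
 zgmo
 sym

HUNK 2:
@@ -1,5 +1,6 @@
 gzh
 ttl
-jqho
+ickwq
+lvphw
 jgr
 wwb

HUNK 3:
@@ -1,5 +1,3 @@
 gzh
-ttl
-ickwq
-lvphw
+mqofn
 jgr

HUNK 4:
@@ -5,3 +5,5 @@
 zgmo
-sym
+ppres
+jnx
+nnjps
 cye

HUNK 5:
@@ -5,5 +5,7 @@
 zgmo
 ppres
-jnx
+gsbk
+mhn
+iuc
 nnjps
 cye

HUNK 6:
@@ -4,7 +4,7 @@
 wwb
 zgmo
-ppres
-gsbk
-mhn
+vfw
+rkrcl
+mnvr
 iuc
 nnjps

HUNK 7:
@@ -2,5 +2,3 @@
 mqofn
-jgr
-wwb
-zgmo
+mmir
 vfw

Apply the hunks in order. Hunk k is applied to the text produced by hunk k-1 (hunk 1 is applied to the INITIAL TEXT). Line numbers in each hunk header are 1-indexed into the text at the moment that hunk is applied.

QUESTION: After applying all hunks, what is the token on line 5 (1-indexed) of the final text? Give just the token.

Hunk 1: at line 1 remove [wbcs,pjn,jliii] add [jqho,jgr,wwb] -> 8 lines: gzh ttl jqho jgr wwb zgmo sym cye
Hunk 2: at line 1 remove [jqho] add [ickwq,lvphw] -> 9 lines: gzh ttl ickwq lvphw jgr wwb zgmo sym cye
Hunk 3: at line 1 remove [ttl,ickwq,lvphw] add [mqofn] -> 7 lines: gzh mqofn jgr wwb zgmo sym cye
Hunk 4: at line 5 remove [sym] add [ppres,jnx,nnjps] -> 9 lines: gzh mqofn jgr wwb zgmo ppres jnx nnjps cye
Hunk 5: at line 5 remove [jnx] add [gsbk,mhn,iuc] -> 11 lines: gzh mqofn jgr wwb zgmo ppres gsbk mhn iuc nnjps cye
Hunk 6: at line 4 remove [ppres,gsbk,mhn] add [vfw,rkrcl,mnvr] -> 11 lines: gzh mqofn jgr wwb zgmo vfw rkrcl mnvr iuc nnjps cye
Hunk 7: at line 2 remove [jgr,wwb,zgmo] add [mmir] -> 9 lines: gzh mqofn mmir vfw rkrcl mnvr iuc nnjps cye
Final line 5: rkrcl

Answer: rkrcl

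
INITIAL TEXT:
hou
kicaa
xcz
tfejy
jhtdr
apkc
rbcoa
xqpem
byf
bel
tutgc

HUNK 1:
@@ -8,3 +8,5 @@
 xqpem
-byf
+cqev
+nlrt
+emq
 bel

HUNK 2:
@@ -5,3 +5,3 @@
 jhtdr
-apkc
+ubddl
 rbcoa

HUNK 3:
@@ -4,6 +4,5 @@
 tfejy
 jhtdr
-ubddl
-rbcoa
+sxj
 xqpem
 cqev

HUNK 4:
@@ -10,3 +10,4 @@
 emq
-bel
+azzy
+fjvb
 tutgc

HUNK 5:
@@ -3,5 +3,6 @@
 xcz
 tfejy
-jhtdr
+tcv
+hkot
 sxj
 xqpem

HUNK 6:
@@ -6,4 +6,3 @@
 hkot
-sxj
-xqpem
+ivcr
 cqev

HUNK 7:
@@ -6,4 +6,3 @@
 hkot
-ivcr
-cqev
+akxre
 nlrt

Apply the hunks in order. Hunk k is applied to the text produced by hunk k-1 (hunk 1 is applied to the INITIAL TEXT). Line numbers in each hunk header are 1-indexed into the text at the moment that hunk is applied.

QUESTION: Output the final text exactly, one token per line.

Hunk 1: at line 8 remove [byf] add [cqev,nlrt,emq] -> 13 lines: hou kicaa xcz tfejy jhtdr apkc rbcoa xqpem cqev nlrt emq bel tutgc
Hunk 2: at line 5 remove [apkc] add [ubddl] -> 13 lines: hou kicaa xcz tfejy jhtdr ubddl rbcoa xqpem cqev nlrt emq bel tutgc
Hunk 3: at line 4 remove [ubddl,rbcoa] add [sxj] -> 12 lines: hou kicaa xcz tfejy jhtdr sxj xqpem cqev nlrt emq bel tutgc
Hunk 4: at line 10 remove [bel] add [azzy,fjvb] -> 13 lines: hou kicaa xcz tfejy jhtdr sxj xqpem cqev nlrt emq azzy fjvb tutgc
Hunk 5: at line 3 remove [jhtdr] add [tcv,hkot] -> 14 lines: hou kicaa xcz tfejy tcv hkot sxj xqpem cqev nlrt emq azzy fjvb tutgc
Hunk 6: at line 6 remove [sxj,xqpem] add [ivcr] -> 13 lines: hou kicaa xcz tfejy tcv hkot ivcr cqev nlrt emq azzy fjvb tutgc
Hunk 7: at line 6 remove [ivcr,cqev] add [akxre] -> 12 lines: hou kicaa xcz tfejy tcv hkot akxre nlrt emq azzy fjvb tutgc

Answer: hou
kicaa
xcz
tfejy
tcv
hkot
akxre
nlrt
emq
azzy
fjvb
tutgc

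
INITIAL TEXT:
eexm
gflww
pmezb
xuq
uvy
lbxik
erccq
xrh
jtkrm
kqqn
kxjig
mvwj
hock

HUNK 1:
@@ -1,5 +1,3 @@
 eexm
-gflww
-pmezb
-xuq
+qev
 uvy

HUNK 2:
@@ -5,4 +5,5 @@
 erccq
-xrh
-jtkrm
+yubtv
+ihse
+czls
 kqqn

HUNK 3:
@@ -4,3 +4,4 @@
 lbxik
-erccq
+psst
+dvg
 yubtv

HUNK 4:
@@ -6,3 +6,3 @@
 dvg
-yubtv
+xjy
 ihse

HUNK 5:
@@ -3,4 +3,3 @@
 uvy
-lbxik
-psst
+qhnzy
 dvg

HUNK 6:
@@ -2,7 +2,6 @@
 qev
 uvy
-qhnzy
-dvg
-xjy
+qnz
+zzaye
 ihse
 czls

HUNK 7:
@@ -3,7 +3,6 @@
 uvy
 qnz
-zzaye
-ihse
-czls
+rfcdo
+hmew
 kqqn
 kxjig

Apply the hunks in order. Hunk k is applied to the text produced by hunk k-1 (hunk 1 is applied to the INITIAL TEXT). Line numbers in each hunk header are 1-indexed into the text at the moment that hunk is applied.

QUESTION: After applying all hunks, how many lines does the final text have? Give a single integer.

Hunk 1: at line 1 remove [gflww,pmezb,xuq] add [qev] -> 11 lines: eexm qev uvy lbxik erccq xrh jtkrm kqqn kxjig mvwj hock
Hunk 2: at line 5 remove [xrh,jtkrm] add [yubtv,ihse,czls] -> 12 lines: eexm qev uvy lbxik erccq yubtv ihse czls kqqn kxjig mvwj hock
Hunk 3: at line 4 remove [erccq] add [psst,dvg] -> 13 lines: eexm qev uvy lbxik psst dvg yubtv ihse czls kqqn kxjig mvwj hock
Hunk 4: at line 6 remove [yubtv] add [xjy] -> 13 lines: eexm qev uvy lbxik psst dvg xjy ihse czls kqqn kxjig mvwj hock
Hunk 5: at line 3 remove [lbxik,psst] add [qhnzy] -> 12 lines: eexm qev uvy qhnzy dvg xjy ihse czls kqqn kxjig mvwj hock
Hunk 6: at line 2 remove [qhnzy,dvg,xjy] add [qnz,zzaye] -> 11 lines: eexm qev uvy qnz zzaye ihse czls kqqn kxjig mvwj hock
Hunk 7: at line 3 remove [zzaye,ihse,czls] add [rfcdo,hmew] -> 10 lines: eexm qev uvy qnz rfcdo hmew kqqn kxjig mvwj hock
Final line count: 10

Answer: 10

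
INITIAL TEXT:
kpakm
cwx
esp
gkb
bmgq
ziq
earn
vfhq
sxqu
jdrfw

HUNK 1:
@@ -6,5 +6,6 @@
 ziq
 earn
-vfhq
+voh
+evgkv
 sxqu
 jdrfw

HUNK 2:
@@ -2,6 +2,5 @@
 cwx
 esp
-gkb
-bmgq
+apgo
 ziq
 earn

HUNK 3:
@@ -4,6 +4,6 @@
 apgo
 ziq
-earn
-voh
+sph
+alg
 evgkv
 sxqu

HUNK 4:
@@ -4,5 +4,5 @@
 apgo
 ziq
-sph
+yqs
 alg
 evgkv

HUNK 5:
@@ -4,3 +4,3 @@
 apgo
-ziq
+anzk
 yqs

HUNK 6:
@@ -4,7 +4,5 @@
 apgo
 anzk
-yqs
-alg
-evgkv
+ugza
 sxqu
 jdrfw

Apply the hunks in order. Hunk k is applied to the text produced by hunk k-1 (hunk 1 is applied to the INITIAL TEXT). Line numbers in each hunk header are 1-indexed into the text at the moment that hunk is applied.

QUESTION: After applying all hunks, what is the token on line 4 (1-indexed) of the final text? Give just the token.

Answer: apgo

Derivation:
Hunk 1: at line 6 remove [vfhq] add [voh,evgkv] -> 11 lines: kpakm cwx esp gkb bmgq ziq earn voh evgkv sxqu jdrfw
Hunk 2: at line 2 remove [gkb,bmgq] add [apgo] -> 10 lines: kpakm cwx esp apgo ziq earn voh evgkv sxqu jdrfw
Hunk 3: at line 4 remove [earn,voh] add [sph,alg] -> 10 lines: kpakm cwx esp apgo ziq sph alg evgkv sxqu jdrfw
Hunk 4: at line 4 remove [sph] add [yqs] -> 10 lines: kpakm cwx esp apgo ziq yqs alg evgkv sxqu jdrfw
Hunk 5: at line 4 remove [ziq] add [anzk] -> 10 lines: kpakm cwx esp apgo anzk yqs alg evgkv sxqu jdrfw
Hunk 6: at line 4 remove [yqs,alg,evgkv] add [ugza] -> 8 lines: kpakm cwx esp apgo anzk ugza sxqu jdrfw
Final line 4: apgo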